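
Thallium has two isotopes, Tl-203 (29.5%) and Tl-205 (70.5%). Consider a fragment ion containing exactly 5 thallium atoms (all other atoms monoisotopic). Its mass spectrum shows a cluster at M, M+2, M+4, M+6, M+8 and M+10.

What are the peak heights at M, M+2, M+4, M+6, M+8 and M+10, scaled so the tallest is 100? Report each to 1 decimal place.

0.6 : 7.3 : 35.0 : 83.7 : 100.0 : 47.8

The 5 Tl atoms are independent, so intensities follow the terms of (0.295 + 0.705)^5.
P(M) = 0.295^5 = 0.002234
P(M+2) = 5 × 0.295^4 × 0.705^1 = 0.026696
P(M+4) = 10 × 0.295^3 × 0.705^2 = 0.127598
P(M+6) = 10 × 0.295^2 × 0.705^3 = 0.304938
P(M+8) = 5 × 0.295^1 × 0.705^4 = 0.364375
P(M+10) = 0.705^5 = 0.174159
The M+8 peak is largest (0.364375); scaling to 100 gives 0.6 : 7.3 : 35.0 : 83.7 : 100.0 : 47.8.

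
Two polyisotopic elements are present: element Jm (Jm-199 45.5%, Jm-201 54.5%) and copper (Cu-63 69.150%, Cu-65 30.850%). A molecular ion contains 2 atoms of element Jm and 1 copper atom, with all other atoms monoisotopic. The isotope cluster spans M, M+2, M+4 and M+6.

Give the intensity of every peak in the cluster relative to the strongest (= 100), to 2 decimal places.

Element Jm pattern (n=2): 0.207025 : 0.49595 : 0.297025
Copper pattern (n=1): 0.6915 : 0.3085
Convolve the two distributions (both contribute in 2-u steps):
  M: 0.207025×0.6915 = 0.143158
  M+2: 0.207025×0.3085 + 0.49595×0.6915 = 0.406817
  M+4: 0.49595×0.3085 + 0.297025×0.6915 = 0.358393
  M+6: 0.297025×0.3085 = 0.091632
Scale to base peak (0.406817) = 100: 35.19 : 100.00 : 88.10 : 22.52

35.19 : 100.00 : 88.10 : 22.52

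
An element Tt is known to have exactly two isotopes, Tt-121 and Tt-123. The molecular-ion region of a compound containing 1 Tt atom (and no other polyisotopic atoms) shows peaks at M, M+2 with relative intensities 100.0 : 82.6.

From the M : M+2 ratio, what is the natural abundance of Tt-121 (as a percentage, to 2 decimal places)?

If p is the fraction of Tt that is Tt-121, then I(M+2)/I(M) = [C(1,1)·p^0·(1−p)] / p^1 = 1·(1−p)/p = 82.6/100.0 = 0.8260
(1−p)/p = 0.8260/1 = 0.8260  ⇒  p = 1/(1 + 0.8260) = 0.5476
Tt-121: 54.76%, Tt-123: 45.24%.

54.76%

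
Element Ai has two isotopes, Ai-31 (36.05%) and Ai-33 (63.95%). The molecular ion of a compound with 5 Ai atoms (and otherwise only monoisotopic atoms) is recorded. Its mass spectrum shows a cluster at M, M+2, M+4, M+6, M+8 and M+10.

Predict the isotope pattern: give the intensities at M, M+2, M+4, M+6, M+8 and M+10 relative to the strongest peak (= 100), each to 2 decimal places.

Each Ai atom is independently Ai-31 (p = 0.3605) or Ai-33 (q = 0.6395); the cluster is the binomial expansion (p + q)^5.
P(M) = 0.3605^5 = 0.006089
P(M+2) = 5 × 0.3605^4 × 0.6395^1 = 0.054005
P(M+4) = 10 × 0.3605^3 × 0.6395^2 = 0.191601
P(M+6) = 10 × 0.3605^2 × 0.6395^3 = 0.339885
P(M+8) = 5 × 0.3605^1 × 0.6395^4 = 0.301465
P(M+10) = 0.6395^5 = 0.106955
The M+6 peak is largest (0.339885); scaling to 100 gives 1.79 : 15.89 : 56.37 : 100.00 : 88.70 : 31.47.

1.79 : 15.89 : 56.37 : 100.00 : 88.70 : 31.47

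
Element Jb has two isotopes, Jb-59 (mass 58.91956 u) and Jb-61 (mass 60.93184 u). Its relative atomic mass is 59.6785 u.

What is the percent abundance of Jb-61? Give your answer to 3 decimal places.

Let x be the fractional abundance of Jb-59; then Jb-61 has abundance 1 − x.
58.91956·x + 60.93184·(1 − x) = 59.6785
(58.91956 − 60.93184)·x = 59.6785 − 60.93184
x = -1.25334 / -2.01228 = 0.62285 → 62.285% Jb-59, 37.715% Jb-61.

37.715%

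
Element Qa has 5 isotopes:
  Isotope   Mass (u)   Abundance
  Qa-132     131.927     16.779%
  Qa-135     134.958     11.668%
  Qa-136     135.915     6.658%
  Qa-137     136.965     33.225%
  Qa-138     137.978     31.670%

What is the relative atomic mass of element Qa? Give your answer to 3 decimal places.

Ar = Σ fᵢ·mᵢ = 0.16779 × 131.927 + 0.11668 × 134.958 + 0.06658 × 135.915 + 0.33225 × 136.965 + 0.31670 × 137.978
= 22.1360 + 15.7469 + 9.0492 + 45.5066 + 43.6976 = 136.1363 u

136.136 u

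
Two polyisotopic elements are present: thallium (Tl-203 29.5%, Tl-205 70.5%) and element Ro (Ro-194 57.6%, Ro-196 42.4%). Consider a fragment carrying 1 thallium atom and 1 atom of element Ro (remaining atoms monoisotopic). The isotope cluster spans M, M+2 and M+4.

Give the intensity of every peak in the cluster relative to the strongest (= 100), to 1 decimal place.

32.0 : 100.0 : 56.3

Thallium pattern (n=1): 0.2950 : 0.7050
Element Ro pattern (n=1): 0.5760 : 0.4240
Convolve the two distributions (both contribute in 2-u steps):
  M: 0.2950×0.5760 = 0.169920
  M+2: 0.2950×0.4240 + 0.7050×0.5760 = 0.531160
  M+4: 0.7050×0.4240 = 0.298920
Scale to base peak (0.531160) = 100: 32.0 : 100.0 : 56.3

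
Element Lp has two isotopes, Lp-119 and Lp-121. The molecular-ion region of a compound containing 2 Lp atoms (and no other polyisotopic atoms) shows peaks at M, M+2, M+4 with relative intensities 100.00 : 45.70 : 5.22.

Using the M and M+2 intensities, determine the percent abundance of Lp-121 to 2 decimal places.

If p is the fraction of Lp that is Lp-119, then I(M+2)/I(M) = [C(2,1)·p^1·(1−p)] / p^2 = 2·(1−p)/p = 45.70/100.00 = 0.4570
(1−p)/p = 0.4570/2 = 0.2285  ⇒  p = 1/(1 + 0.2285) = 0.8140
Lp-119: 81.40%, Lp-121: 18.60%.

18.60%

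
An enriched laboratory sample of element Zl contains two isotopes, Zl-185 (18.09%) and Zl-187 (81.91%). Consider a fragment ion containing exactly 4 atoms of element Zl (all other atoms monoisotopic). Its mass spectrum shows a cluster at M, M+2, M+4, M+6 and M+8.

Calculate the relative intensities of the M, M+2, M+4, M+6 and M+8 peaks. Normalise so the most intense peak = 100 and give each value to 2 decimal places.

0.24 : 4.31 : 29.27 : 88.34 : 100.00

Each Zl atom is independently Zl-185 (p = 0.1809) or Zl-187 (q = 0.8191); the cluster is the binomial expansion (p + q)^4.
P(M) = 0.1809^4 = 0.001071
P(M+2) = 4 × 0.1809^3 × 0.8191^1 = 0.019396
P(M+4) = 6 × 0.1809^2 × 0.8191^2 = 0.131735
P(M+6) = 4 × 0.1809^1 × 0.8191^3 = 0.397658
P(M+8) = 0.8191^4 = 0.450140
The M+8 peak is largest (0.450140); scaling to 100 gives 0.24 : 4.31 : 29.27 : 88.34 : 100.00.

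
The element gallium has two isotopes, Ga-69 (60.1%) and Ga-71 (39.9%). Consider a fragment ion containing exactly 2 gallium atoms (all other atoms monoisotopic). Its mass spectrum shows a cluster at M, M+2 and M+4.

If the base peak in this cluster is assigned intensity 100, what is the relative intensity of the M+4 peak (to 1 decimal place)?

Term probabilities: M 0.3612, M+2 0.4796, M+4 0.1592. Base peak = M+2.
P(M+2) = C(2,1) × 0.601^1 × 0.399^1 = 2 × 0.6010 × 0.3990 = 0.479598 (base)
P(M+4) = C(2,2) × 0.601^0 × 0.399^2 = 1 × 1.0000 × 0.159201 = 0.159201
Relative intensity = 0.159201 / 0.479598 × 100 = 33.2

33.2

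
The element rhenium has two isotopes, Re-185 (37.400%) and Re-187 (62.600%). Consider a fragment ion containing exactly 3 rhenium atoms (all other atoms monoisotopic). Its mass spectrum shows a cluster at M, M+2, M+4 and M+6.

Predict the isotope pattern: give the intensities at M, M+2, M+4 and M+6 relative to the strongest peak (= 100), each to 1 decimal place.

The 3 Re atoms are independent, so intensities follow the terms of (0.37400 + 0.62600)^3.
P(M) = 0.37400^3 = 0.052314
P(M+2) = 3 × 0.37400^2 × 0.62600^1 = 0.262687
P(M+4) = 3 × 0.37400^1 × 0.62600^2 = 0.439685
P(M+6) = 0.62600^3 = 0.245314
The M+4 peak is largest (0.439685); scaling to 100 gives 11.9 : 59.7 : 100.0 : 55.8.

11.9 : 59.7 : 100.0 : 55.8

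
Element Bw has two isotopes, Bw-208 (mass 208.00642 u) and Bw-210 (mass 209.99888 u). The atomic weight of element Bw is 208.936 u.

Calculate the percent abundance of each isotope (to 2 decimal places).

Bw-208: 53.35%, Bw-210: 46.65%

Let x be the fractional abundance of Bw-208; then Bw-210 has abundance 1 − x.
208.00642·x + 209.99888·(1 − x) = 208.936
(208.00642 − 209.99888)·x = 208.936 − 209.99888
x = -1.06288 / -1.99246 = 0.53345 → 53.35% Bw-208, 46.65% Bw-210.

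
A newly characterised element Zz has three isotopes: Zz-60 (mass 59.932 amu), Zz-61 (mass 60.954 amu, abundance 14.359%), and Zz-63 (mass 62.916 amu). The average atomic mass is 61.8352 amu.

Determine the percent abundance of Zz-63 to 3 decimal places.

Let x and y be the fractions of Zz-60 and Zz-63. Then x + y = 1 − 0.14359 = 0.85641 and 59.932x + 62.916y = 61.8352 − 0.14359×60.954 = 53.08281514.
Substituting: 59.932x + 62.916(0.85641 − x) = 53.08281514
(59.932 − 62.916)x = -0.79907642  ⇒  x = 0.26779, y = 0.58862
Zz-60: 26.779%, Zz-63: 58.862%.

58.862%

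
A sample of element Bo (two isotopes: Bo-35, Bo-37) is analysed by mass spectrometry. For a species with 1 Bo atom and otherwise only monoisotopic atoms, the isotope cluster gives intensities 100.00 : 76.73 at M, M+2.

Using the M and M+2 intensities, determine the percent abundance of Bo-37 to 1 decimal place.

Write p for the Bo-35 fraction. I(M+2)/I(M) = [C(1,1)·p^0·(1−p)] / p^1 = 1·(1−p)/p = 76.73/100.00 = 0.7673
(1−p)/p = 0.7673/1 = 0.7673  ⇒  p = 1/(1 + 0.7673) = 0.5658
Bo-35: 56.6%, Bo-37: 43.4%.

43.4%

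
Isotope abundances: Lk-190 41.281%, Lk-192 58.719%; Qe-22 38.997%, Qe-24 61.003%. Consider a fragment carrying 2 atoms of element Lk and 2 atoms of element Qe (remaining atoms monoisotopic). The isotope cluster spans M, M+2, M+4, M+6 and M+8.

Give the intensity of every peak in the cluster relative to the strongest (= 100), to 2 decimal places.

Element Lk pattern (n=2): 0.1704121 : 0.48479581 : 0.3447921
Element Qe pattern (n=2): 0.1520766 : 0.4757868 : 0.3721366
Convolve the two distributions (both contribute in 2-u steps):
  M: 0.1704121×0.1520766 = 0.025916
  M+2: 0.1704121×0.4757868 + 0.48479581×0.1520766 = 0.154806
  M+4: 0.1704121×0.3721366 + 0.48479581×0.4757868 + 0.3447921×0.1520766 = 0.346511
  M+6: 0.48479581×0.3721366 + 0.3447921×0.4757868 = 0.344458
  M+8: 0.3447921×0.3721366 = 0.128310
Scale to base peak (0.346511) = 100: 7.48 : 44.68 : 100.00 : 99.41 : 37.03

7.48 : 44.68 : 100.00 : 99.41 : 37.03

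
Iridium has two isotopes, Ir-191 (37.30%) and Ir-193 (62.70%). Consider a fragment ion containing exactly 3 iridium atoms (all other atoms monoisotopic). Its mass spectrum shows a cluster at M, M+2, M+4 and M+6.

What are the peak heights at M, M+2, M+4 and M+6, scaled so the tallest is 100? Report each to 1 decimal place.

11.8 : 59.5 : 100.0 : 56.0

The 3 Ir atoms are independent, so intensities follow the terms of (0.3730 + 0.6270)^3.
P(M) = 0.3730^3 = 0.051895
P(M+2) = 3 × 0.3730^2 × 0.6270^1 = 0.261702
P(M+4) = 3 × 0.3730^1 × 0.6270^2 = 0.439911
P(M+6) = 0.6270^3 = 0.246492
The M+4 peak is largest (0.439911); scaling to 100 gives 11.8 : 59.5 : 100.0 : 56.0.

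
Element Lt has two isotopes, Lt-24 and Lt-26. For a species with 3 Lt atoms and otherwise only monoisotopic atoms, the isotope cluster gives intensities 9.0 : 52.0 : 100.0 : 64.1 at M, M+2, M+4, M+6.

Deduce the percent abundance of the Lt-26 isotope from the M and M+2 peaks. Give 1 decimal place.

If p is the fraction of Lt that is Lt-24, then I(M+2)/I(M) = [C(3,1)·p^2·(1−p)] / p^3 = 3·(1−p)/p = 52.0/9.0 = 5.7778
(1−p)/p = 5.7778/3 = 1.9259  ⇒  p = 1/(1 + 1.9259) = 0.3418
Lt-24: 34.2%, Lt-26: 65.8%.

65.8%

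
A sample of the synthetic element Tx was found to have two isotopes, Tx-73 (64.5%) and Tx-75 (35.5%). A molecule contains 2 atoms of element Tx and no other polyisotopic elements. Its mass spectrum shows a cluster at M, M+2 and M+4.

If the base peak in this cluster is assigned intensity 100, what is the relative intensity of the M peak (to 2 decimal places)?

90.85

Binomial terms of (0.645 + 0.355)^2: M 0.4160, M+2 0.4579, M+4 0.1260 → M+2 is the base peak.
P(M+2) = C(2,1) × 0.645^1 × 0.355^1 = 2 × 0.6450 × 0.3550 = 0.457950 (base)
P(M) = C(2,0) × 0.645^2 × 0.355^0 = 1 × 0.416025 × 1.0000 = 0.416025
Relative intensity = 0.416025 / 0.457950 × 100 = 90.85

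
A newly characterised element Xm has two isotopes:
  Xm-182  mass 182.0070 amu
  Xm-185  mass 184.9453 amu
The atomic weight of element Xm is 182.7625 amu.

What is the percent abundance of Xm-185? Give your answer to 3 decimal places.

Writing the weighted mean with unknown fraction x of Xm-182:
182.0070·x + 184.9453·(1 − x) = 182.7625
(182.0070 − 184.9453)·x = 182.7625 − 184.9453
x = -2.1828 / -2.9383 = 0.74288 → 74.288% Xm-182, 25.712% Xm-185.

25.712%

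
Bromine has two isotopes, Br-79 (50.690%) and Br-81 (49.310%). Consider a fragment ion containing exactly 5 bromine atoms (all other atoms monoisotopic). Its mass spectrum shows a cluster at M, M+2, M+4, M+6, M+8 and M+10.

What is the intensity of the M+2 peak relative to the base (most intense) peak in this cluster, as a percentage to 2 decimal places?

51.40%

(0.50690 + 0.49310)^5 gives M 0.0335, M+2 0.1628, M+4 0.3167, M+6 0.3081, M+8 0.1498, M+10 0.0292; the largest is M+4.
P(M+4) = C(5,2) × 0.50690^3 × 0.49310^2 = 10 × 0.13024674 × 0.24314761 = 0.316692 (base)
P(M+2) = C(5,1) × 0.50690^4 × 0.49310^1 = 5 × 0.06602207 × 0.4931 = 0.162777
Relative intensity = 0.162777 / 0.316692 × 100 = 51.40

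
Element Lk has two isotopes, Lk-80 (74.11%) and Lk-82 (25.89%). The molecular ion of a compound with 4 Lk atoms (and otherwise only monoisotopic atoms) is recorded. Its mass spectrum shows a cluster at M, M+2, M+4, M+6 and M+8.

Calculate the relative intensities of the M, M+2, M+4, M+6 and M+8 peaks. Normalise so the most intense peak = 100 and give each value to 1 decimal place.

71.6 : 100.0 : 52.4 : 12.2 : 1.1

Each Lk atom is independently Lk-80 (p = 0.7411) or Lk-82 (q = 0.2589); the cluster is the binomial expansion (p + q)^4.
P(M) = 0.7411^4 = 0.301653
P(M+2) = 4 × 0.7411^3 × 0.2589^1 = 0.421524
P(M+4) = 6 × 0.7411^2 × 0.2589^2 = 0.220886
P(M+6) = 4 × 0.7411^1 × 0.2589^3 = 0.051444
P(M+8) = 0.2589^4 = 0.004493
The M+2 peak is largest (0.421524); scaling to 100 gives 71.6 : 100.0 : 52.4 : 12.2 : 1.1.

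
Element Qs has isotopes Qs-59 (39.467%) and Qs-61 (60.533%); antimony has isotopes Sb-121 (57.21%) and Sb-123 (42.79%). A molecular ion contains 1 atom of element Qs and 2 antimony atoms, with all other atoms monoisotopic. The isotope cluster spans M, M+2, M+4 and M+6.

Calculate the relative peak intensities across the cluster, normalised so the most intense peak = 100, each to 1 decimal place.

Element Qs pattern (n=1): 0.39467 : 0.60533
Antimony pattern (n=2): 0.32729841 : 0.48960318 : 0.18309841
Convolve the two distributions (both contribute in 2-u steps):
  M: 0.39467×0.32729841 = 0.129175
  M+2: 0.39467×0.48960318 + 0.60533×0.32729841 = 0.391355
  M+4: 0.39467×0.18309841 + 0.60533×0.48960318 = 0.368635
  M+6: 0.60533×0.18309841 = 0.110835
Scale to base peak (0.391355) = 100: 33.0 : 100.0 : 94.2 : 28.3

33.0 : 100.0 : 94.2 : 28.3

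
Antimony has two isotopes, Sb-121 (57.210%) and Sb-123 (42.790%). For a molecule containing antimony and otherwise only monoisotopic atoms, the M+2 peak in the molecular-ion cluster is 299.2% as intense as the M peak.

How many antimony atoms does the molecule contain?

4

With n Sb atoms, P(M+2)/P(M) = C(n,1)·p^(n−1)q / p^n = n·q/p = n · 0.42790/0.57210.
n = 2.992 × 0.57210/0.42790 = 4.00 ≈ 4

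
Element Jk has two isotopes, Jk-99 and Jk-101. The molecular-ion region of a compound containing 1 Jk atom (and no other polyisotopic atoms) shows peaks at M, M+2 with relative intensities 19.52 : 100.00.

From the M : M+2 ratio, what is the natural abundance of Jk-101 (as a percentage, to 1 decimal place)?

83.7%

Let p = fractional abundance of Jk-99. I(M+2)/I(M) = [C(1,1)·p^0·(1−p)] / p^1 = 1·(1−p)/p = 100.00/19.52 = 5.1230
(1−p)/p = 5.1230/1 = 5.1230  ⇒  p = 1/(1 + 5.1230) = 0.1633
Jk-99: 16.3%, Jk-101: 83.7%.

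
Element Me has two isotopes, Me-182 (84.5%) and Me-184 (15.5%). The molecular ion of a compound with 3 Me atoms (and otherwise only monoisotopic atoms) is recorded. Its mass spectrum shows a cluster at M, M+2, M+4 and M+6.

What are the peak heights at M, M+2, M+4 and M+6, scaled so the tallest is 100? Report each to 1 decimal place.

Each Me atom is independently Me-182 (p = 0.845) or Me-184 (q = 0.155); the cluster is the binomial expansion (p + q)^3.
P(M) = 0.845^3 = 0.603351
P(M+2) = 3 × 0.845^2 × 0.155^1 = 0.332022
P(M+4) = 3 × 0.845^1 × 0.155^2 = 0.060903
P(M+6) = 0.155^3 = 0.003724
The M peak is largest (0.603351); scaling to 100 gives 100.0 : 55.0 : 10.1 : 0.6.

100.0 : 55.0 : 10.1 : 0.6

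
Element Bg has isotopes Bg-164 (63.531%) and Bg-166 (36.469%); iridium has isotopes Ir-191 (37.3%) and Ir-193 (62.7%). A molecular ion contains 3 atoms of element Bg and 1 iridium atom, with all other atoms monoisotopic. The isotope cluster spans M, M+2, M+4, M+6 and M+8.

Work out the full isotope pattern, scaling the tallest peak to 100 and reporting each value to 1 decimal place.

Element Bg pattern (n=3): 0.25642306 : 0.44158722 : 0.2534864 : 0.04850333
Iridium pattern (n=1): 0.3730 : 0.6270
Convolve the two distributions (both contribute in 2-u steps):
  M: 0.25642306×0.3730 = 0.095646
  M+2: 0.25642306×0.6270 + 0.44158722×0.3730 = 0.325489
  M+4: 0.44158722×0.6270 + 0.2534864×0.3730 = 0.371426
  M+6: 0.2534864×0.6270 + 0.04850333×0.3730 = 0.177028
  M+8: 0.04850333×0.6270 = 0.030412
Scale to base peak (0.371426) = 100: 25.8 : 87.6 : 100.0 : 47.7 : 8.2

25.8 : 87.6 : 100.0 : 47.7 : 8.2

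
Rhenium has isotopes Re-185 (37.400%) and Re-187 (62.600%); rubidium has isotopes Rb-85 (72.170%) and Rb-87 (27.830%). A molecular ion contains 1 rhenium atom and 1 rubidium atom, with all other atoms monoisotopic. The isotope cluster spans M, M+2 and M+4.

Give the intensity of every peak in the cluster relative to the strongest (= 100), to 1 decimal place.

Rhenium pattern (n=1): 0.3740 : 0.6260
Rubidium pattern (n=1): 0.7217 : 0.2783
Convolve the two distributions (both contribute in 2-u steps):
  M: 0.3740×0.7217 = 0.269916
  M+2: 0.3740×0.2783 + 0.6260×0.7217 = 0.555868
  M+4: 0.6260×0.2783 = 0.174216
Scale to base peak (0.555868) = 100: 48.6 : 100.0 : 31.3

48.6 : 100.0 : 31.3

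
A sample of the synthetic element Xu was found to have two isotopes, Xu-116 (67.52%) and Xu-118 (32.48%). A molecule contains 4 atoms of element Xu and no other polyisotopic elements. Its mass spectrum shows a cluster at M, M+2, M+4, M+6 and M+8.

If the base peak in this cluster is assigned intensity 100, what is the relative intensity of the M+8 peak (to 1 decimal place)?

2.8

Binomial terms of (0.6752 + 0.3248)^4: M 0.2078, M+2 0.3999, M+4 0.2886, M+6 0.0925, M+8 0.0111 → M+2 is the base peak.
P(M+2) = C(4,1) × 0.6752^3 × 0.3248^1 = 4 × 0.30782033 × 0.3248 = 0.399920 (base)
P(M+8) = C(4,4) × 0.6752^0 × 0.3248^4 = 1 × 1.0000 × 0.0111292 = 0.011129
Relative intensity = 0.011129 / 0.399920 × 100 = 2.8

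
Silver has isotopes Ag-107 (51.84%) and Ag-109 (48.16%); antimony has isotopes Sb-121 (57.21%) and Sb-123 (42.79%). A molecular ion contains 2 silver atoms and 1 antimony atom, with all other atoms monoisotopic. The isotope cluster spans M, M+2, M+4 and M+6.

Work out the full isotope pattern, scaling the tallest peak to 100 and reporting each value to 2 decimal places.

Silver pattern (n=2): 0.26873856 : 0.49932288 : 0.23193856
Antimony pattern (n=1): 0.5721 : 0.4279
Convolve the two distributions (both contribute in 2-u steps):
  M: 0.26873856×0.5721 = 0.153745
  M+2: 0.26873856×0.4279 + 0.49932288×0.5721 = 0.400656
  M+4: 0.49932288×0.4279 + 0.23193856×0.5721 = 0.346352
  M+6: 0.23193856×0.4279 = 0.099247
Scale to base peak (0.400656) = 100: 38.37 : 100.00 : 86.45 : 24.77

38.37 : 100.00 : 86.45 : 24.77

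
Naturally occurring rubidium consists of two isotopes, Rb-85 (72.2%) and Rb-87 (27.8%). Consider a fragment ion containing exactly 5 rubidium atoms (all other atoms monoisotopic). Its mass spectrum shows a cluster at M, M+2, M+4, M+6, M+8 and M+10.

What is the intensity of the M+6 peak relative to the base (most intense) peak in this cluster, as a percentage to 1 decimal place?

Binomial terms of (0.722 + 0.278)^5: M 0.1962, M+2 0.3777, M+4 0.2909, M+6 0.1120, M+8 0.0216, M+10 0.0017 → M+2 is the base peak.
P(M+2) = C(5,1) × 0.722^4 × 0.278^1 = 5 × 0.27173701 × 0.2780 = 0.377714 (base)
P(M+6) = C(5,3) × 0.722^2 × 0.278^3 = 10 × 0.521284 × 0.02148495 = 0.111998
Relative intensity = 0.111998 / 0.377714 × 100 = 29.7

29.7%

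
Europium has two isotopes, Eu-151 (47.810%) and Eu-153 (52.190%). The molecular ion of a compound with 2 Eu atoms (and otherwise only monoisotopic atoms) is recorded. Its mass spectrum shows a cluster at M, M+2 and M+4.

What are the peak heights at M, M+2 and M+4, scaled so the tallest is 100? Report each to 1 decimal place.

Expanding (0.47810 + 0.52190)^2:
P(M) = 0.47810^2 = 0.228580
P(M+2) = 2 × 0.47810^1 × 0.52190^1 = 0.499041
P(M+4) = 0.52190^2 = 0.272380
The M+2 peak is largest (0.499041); scaling to 100 gives 45.8 : 100.0 : 54.6.

45.8 : 100.0 : 54.6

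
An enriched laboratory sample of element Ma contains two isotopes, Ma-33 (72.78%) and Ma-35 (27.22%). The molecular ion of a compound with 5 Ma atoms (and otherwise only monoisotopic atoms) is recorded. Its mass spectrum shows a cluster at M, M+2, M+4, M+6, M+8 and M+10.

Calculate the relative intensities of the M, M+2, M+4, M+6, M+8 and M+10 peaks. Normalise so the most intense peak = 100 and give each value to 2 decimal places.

The 5 Ma atoms are independent, so intensities follow the terms of (0.7278 + 0.2722)^5.
P(M) = 0.7278^5 = 0.204202
P(M+2) = 5 × 0.7278^4 × 0.2722^1 = 0.381862
P(M+4) = 10 × 0.7278^3 × 0.2722^2 = 0.285636
P(M+6) = 10 × 0.7278^2 × 0.2722^3 = 0.106829
P(M+8) = 5 × 0.7278^1 × 0.2722^4 = 0.019977
P(M+10) = 0.2722^5 = 0.001494
The M+2 peak is largest (0.381862); scaling to 100 gives 53.48 : 100.00 : 74.80 : 27.98 : 5.23 : 0.39.

53.48 : 100.00 : 74.80 : 27.98 : 5.23 : 0.39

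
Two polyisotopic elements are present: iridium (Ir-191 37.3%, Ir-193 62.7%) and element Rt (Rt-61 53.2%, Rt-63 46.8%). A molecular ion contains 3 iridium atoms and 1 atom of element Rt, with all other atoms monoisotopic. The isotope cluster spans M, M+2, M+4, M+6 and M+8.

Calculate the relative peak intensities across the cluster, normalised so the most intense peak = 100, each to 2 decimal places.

7.74 : 45.86 : 100.00 : 94.53 : 32.36

Iridium pattern (n=3): 0.05189512 : 0.26170165 : 0.43991135 : 0.24649188
Element Rt pattern (n=1): 0.5320 : 0.4680
Convolve the two distributions (both contribute in 2-u steps):
  M: 0.05189512×0.5320 = 0.027608
  M+2: 0.05189512×0.4680 + 0.26170165×0.5320 = 0.163512
  M+4: 0.26170165×0.4680 + 0.43991135×0.5320 = 0.356509
  M+6: 0.43991135×0.4680 + 0.24649188×0.5320 = 0.337012
  M+8: 0.24649188×0.4680 = 0.115358
Scale to base peak (0.356509) = 100: 7.74 : 45.86 : 100.00 : 94.53 : 32.36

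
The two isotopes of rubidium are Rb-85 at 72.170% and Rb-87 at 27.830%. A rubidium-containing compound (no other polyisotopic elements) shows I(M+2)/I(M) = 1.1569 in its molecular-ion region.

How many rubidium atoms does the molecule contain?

The M+2/M ratio from n Rb atoms is n · q/p = n · 0.27830/0.72170.
n = 1.1569 × 0.72170/0.27830 = 3.00 ≈ 3

3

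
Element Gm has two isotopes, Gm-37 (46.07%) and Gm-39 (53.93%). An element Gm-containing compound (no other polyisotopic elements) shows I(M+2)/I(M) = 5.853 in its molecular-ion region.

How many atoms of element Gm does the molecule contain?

5

The M+2/M ratio from n Gm atoms is n · q/p = n · 0.5393/0.4607.
n = 5.853 × 0.4607/0.5393 = 5.00 ≈ 5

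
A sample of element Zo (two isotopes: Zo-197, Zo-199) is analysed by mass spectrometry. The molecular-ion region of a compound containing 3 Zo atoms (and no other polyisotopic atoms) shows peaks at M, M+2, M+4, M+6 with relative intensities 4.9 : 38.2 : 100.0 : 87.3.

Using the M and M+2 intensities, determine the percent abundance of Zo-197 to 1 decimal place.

Write p for the Zo-197 fraction. I(M+2)/I(M) = [C(3,1)·p^2·(1−p)] / p^3 = 3·(1−p)/p = 38.2/4.9 = 7.7959
(1−p)/p = 7.7959/3 = 2.5986  ⇒  p = 1/(1 + 2.5986) = 0.2779
Zo-197: 27.8%, Zo-199: 72.2%.

27.8%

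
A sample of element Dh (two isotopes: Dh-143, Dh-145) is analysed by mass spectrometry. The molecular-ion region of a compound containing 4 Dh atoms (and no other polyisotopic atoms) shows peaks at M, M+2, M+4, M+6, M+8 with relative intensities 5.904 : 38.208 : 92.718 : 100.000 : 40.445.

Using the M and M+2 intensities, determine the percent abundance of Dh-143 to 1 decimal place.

If p is the fraction of Dh that is Dh-143, then I(M+2)/I(M) = [C(4,1)·p^3·(1−p)] / p^4 = 4·(1−p)/p = 38.208/5.904 = 6.4715
(1−p)/p = 6.4715/4 = 1.6179  ⇒  p = 1/(1 + 1.6179) = 0.3820
Dh-143: 38.2%, Dh-145: 61.8%.

38.2%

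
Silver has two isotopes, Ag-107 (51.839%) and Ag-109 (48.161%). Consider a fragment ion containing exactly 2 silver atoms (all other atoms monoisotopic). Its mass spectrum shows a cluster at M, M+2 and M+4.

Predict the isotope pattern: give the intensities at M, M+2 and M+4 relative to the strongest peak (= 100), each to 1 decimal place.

53.8 : 100.0 : 46.5

Expanding (0.51839 + 0.48161)^2:
P(M) = 0.51839^2 = 0.268728
P(M+2) = 2 × 0.51839^1 × 0.48161^1 = 0.499324
P(M+4) = 0.48161^2 = 0.231948
The M+2 peak is largest (0.499324); scaling to 100 gives 53.8 : 100.0 : 46.5.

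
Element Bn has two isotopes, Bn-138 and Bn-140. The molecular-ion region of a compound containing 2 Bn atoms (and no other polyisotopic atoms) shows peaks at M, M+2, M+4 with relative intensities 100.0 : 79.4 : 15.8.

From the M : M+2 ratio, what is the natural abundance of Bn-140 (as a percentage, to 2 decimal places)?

28.42%

Let p = fractional abundance of Bn-138. I(M+2)/I(M) = [C(2,1)·p^1·(1−p)] / p^2 = 2·(1−p)/p = 79.4/100.0 = 0.7940
(1−p)/p = 0.7940/2 = 0.3970  ⇒  p = 1/(1 + 0.3970) = 0.7158
Bn-138: 71.58%, Bn-140: 28.42%.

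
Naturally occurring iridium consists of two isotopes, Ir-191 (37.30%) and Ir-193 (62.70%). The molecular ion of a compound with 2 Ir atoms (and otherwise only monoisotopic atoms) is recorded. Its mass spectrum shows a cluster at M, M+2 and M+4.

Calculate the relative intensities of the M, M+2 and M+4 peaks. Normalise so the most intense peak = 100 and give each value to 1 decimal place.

29.7 : 100.0 : 84.0

The 2 Ir atoms are independent, so intensities follow the terms of (0.3730 + 0.6270)^2.
P(M) = 0.3730^2 = 0.139129
P(M+2) = 2 × 0.3730^1 × 0.6270^1 = 0.467742
P(M+4) = 0.6270^2 = 0.393129
The M+2 peak is largest (0.467742); scaling to 100 gives 29.7 : 100.0 : 84.0.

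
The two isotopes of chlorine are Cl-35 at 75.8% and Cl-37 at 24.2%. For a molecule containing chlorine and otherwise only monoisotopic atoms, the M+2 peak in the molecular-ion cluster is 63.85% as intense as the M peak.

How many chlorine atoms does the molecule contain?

For n independent Cl atoms, I(M+2)/I(M) = n · (abundance Cl-37) / (abundance Cl-35) = n · 0.242/0.758.
n = 0.6385 × 0.758/0.242 = 2.00 ≈ 2

2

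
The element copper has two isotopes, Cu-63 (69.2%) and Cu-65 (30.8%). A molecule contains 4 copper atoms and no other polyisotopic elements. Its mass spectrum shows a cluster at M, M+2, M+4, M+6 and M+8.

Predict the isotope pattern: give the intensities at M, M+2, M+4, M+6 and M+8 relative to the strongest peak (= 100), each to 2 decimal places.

56.17 : 100.00 : 66.76 : 19.81 : 2.20

The 4 Cu atoms are independent, so intensities follow the terms of (0.692 + 0.308)^4.
P(M) = 0.692^4 = 0.229311
P(M+2) = 4 × 0.692^3 × 0.308^1 = 0.408253
P(M+4) = 6 × 0.692^2 × 0.308^2 = 0.272562
P(M+6) = 4 × 0.692^1 × 0.308^3 = 0.080876
P(M+8) = 0.308^4 = 0.008999
The M+2 peak is largest (0.408253); scaling to 100 gives 56.17 : 100.00 : 66.76 : 19.81 : 2.20.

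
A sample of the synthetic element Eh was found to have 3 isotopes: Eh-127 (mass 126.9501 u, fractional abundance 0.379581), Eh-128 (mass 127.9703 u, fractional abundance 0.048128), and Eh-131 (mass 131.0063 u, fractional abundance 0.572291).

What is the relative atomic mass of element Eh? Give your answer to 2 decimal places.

129.32 u

Weight each isotope mass by its fractional abundance: 0.379581 × 126.9501 + 0.048128 × 127.9703 + 0.572291 × 131.0063
= 48.18785 + 6.15895 + 74.97373 = 129.32053 u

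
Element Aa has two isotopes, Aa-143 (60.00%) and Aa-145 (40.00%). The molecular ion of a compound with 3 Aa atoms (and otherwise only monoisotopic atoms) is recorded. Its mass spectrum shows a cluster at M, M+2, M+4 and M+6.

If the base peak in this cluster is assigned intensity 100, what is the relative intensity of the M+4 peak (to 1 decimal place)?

(0.6000 + 0.4000)^3 gives M 0.2160, M+2 0.4320, M+4 0.2880, M+6 0.0640; the largest is M+2.
P(M+2) = C(3,1) × 0.6000^2 × 0.4000^1 = 3 × 0.3600 × 0.4000 = 0.432000 (base)
P(M+4) = C(3,2) × 0.6000^1 × 0.4000^2 = 3 × 0.6000 × 0.1600 = 0.288000
Relative intensity = 0.288000 / 0.432000 × 100 = 66.7

66.7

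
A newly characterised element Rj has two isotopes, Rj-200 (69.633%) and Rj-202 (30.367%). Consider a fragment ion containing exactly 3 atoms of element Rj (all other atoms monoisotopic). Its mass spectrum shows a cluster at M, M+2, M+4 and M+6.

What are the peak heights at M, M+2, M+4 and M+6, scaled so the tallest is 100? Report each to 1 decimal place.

76.4 : 100.0 : 43.6 : 6.3

Each Rj atom is independently Rj-200 (p = 0.69633) or Rj-202 (q = 0.30367); the cluster is the binomial expansion (p + q)^3.
P(M) = 0.69633^3 = 0.337633
P(M+2) = 3 × 0.69633^2 × 0.30367^1 = 0.441726
P(M+4) = 3 × 0.69633^1 × 0.30367^2 = 0.192637
P(M+6) = 0.30367^3 = 0.028003
The M+2 peak is largest (0.441726); scaling to 100 gives 76.4 : 100.0 : 43.6 : 6.3.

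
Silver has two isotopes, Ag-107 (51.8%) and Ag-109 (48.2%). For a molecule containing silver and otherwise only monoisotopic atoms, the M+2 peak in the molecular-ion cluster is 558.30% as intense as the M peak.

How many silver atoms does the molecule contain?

The M+2/M ratio from n Ag atoms is n · q/p = n · 0.482/0.518.
n = 5.5830 × 0.518/0.482 = 6.00 ≈ 6

6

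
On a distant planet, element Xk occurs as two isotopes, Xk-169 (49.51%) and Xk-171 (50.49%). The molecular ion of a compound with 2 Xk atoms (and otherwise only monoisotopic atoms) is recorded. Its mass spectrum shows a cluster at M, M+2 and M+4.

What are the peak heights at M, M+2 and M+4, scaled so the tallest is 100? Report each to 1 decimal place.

49.0 : 100.0 : 51.0

The 2 Xk atoms are independent, so intensities follow the terms of (0.4951 + 0.5049)^2.
P(M) = 0.4951^2 = 0.245124
P(M+2) = 2 × 0.4951^1 × 0.5049^1 = 0.499952
P(M+4) = 0.5049^2 = 0.254924
The M+2 peak is largest (0.499952); scaling to 100 gives 49.0 : 100.0 : 51.0.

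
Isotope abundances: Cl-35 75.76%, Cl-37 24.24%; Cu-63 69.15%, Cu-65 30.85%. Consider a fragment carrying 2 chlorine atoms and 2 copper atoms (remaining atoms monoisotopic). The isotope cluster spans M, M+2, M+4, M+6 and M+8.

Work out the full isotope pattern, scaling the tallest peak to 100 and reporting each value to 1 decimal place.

Chlorine pattern (n=2): 0.57395776 : 0.36728448 : 0.05875776
Copper pattern (n=2): 0.47817225 : 0.4266555 : 0.09517225
Convolve the two distributions (both contribute in 2-u steps):
  M: 0.57395776×0.47817225 = 0.274451
  M+2: 0.57395776×0.4266555 + 0.36728448×0.47817225 = 0.420507
  M+4: 0.57395776×0.09517225 + 0.36728448×0.4266555 + 0.05875776×0.47817225 = 0.239425
  M+6: 0.36728448×0.09517225 + 0.05875776×0.4266555 = 0.060025
  M+8: 0.05875776×0.09517225 = 0.005592
Scale to base peak (0.420507) = 100: 65.3 : 100.0 : 56.9 : 14.3 : 1.3

65.3 : 100.0 : 56.9 : 14.3 : 1.3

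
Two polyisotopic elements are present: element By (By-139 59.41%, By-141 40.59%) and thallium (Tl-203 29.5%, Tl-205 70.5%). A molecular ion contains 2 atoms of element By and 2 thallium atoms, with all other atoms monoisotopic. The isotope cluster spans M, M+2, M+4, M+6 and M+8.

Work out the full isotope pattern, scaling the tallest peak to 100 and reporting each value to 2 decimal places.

Element By pattern (n=2): 0.35295481 : 0.48229038 : 0.16475481
Thallium pattern (n=2): 0.087025 : 0.41595 : 0.497025
Convolve the two distributions (both contribute in 2-u steps):
  M: 0.35295481×0.087025 = 0.030716
  M+2: 0.35295481×0.41595 + 0.48229038×0.087025 = 0.188783
  M+4: 0.35295481×0.497025 + 0.48229038×0.41595 + 0.16475481×0.087025 = 0.390374
  M+6: 0.48229038×0.497025 + 0.16475481×0.41595 = 0.308240
  M+8: 0.16475481×0.497025 = 0.081887
Scale to base peak (0.390374) = 100: 7.87 : 48.36 : 100.00 : 78.96 : 20.98

7.87 : 48.36 : 100.00 : 78.96 : 20.98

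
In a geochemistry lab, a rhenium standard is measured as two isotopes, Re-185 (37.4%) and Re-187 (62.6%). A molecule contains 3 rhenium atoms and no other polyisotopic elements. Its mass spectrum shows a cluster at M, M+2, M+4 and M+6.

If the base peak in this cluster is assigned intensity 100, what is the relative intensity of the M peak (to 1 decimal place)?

11.9

Term probabilities: M 0.0523, M+2 0.2627, M+4 0.4397, M+6 0.2453. Base peak = M+4.
P(M+4) = C(3,2) × 0.374^1 × 0.626^2 = 3 × 0.3740 × 0.391876 = 0.439685 (base)
P(M) = C(3,0) × 0.374^3 × 0.626^0 = 1 × 0.05231362 × 1.0000 = 0.052314
Relative intensity = 0.052314 / 0.439685 × 100 = 11.9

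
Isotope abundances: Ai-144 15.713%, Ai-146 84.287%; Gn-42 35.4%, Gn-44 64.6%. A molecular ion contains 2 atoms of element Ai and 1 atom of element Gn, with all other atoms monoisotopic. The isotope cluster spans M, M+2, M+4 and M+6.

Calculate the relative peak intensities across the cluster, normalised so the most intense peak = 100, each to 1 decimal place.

1.9 : 23.9 : 92.1 : 100.0

Element Ai pattern (n=2): 0.02468984 : 0.26488033 : 0.71042984
Element Gn pattern (n=1): 0.3540 : 0.6460
Convolve the two distributions (both contribute in 2-u steps):
  M: 0.02468984×0.3540 = 0.008740
  M+2: 0.02468984×0.6460 + 0.26488033×0.3540 = 0.109717
  M+4: 0.26488033×0.6460 + 0.71042984×0.3540 = 0.422605
  M+6: 0.71042984×0.6460 = 0.458938
Scale to base peak (0.458938) = 100: 1.9 : 23.9 : 92.1 : 100.0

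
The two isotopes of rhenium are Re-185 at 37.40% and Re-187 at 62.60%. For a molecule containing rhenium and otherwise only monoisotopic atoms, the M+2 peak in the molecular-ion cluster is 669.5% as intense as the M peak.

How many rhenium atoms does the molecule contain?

4

With n Re atoms, P(M+2)/P(M) = C(n,1)·p^(n−1)q / p^n = n·q/p = n · 0.6260/0.3740.
n = 6.695 × 0.3740/0.6260 = 4.00 ≈ 4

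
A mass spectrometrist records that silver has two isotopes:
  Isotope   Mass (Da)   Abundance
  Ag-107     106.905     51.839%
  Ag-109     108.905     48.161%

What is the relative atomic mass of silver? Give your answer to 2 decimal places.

Weight each isotope mass by its fractional abundance: 0.51839 × 106.905 + 0.48161 × 108.905
= 55.4185 + 52.4497 = 107.8682 Da

107.87 Da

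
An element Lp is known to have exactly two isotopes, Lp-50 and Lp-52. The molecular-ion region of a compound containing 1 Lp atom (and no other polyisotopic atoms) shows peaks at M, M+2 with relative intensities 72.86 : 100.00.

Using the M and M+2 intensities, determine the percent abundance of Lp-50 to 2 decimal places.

If p is the fraction of Lp that is Lp-50, then I(M+2)/I(M) = [C(1,1)·p^0·(1−p)] / p^1 = 1·(1−p)/p = 100.00/72.86 = 1.3725
(1−p)/p = 1.3725/1 = 1.3725  ⇒  p = 1/(1 + 1.3725) = 0.4215
Lp-50: 42.15%, Lp-52: 57.85%.

42.15%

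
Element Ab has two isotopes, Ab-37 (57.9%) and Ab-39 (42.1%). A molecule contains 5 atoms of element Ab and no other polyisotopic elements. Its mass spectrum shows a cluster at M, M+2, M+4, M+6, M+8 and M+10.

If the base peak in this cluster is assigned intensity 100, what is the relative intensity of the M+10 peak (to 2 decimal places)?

(0.579 + 0.421)^5 gives M 0.0651, M+2 0.2366, M+4 0.3440, M+6 0.2502, M+8 0.0909, M+10 0.0132; the largest is M+4.
P(M+4) = C(5,2) × 0.579^3 × 0.421^2 = 10 × 0.19410454 × 0.177241 = 0.344033 (base)
P(M+10) = C(5,5) × 0.579^0 × 0.421^5 = 1 × 1.0000 × 0.01322545 = 0.013225
Relative intensity = 0.013225 / 0.344033 × 100 = 3.84

3.84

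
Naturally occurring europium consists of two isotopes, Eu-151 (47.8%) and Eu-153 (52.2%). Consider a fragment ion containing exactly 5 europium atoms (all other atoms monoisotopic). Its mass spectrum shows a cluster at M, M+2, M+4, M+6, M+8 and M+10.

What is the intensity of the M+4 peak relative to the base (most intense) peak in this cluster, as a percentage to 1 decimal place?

Term probabilities: M 0.0250, M+2 0.1363, M+4 0.2976, M+6 0.3250, M+8 0.1775, M+10 0.0388. Base peak = M+6.
P(M+6) = C(5,3) × 0.478^2 × 0.522^3 = 10 × 0.228484 × 0.14223665 = 0.324988 (base)
P(M+4) = C(5,2) × 0.478^3 × 0.522^2 = 10 × 0.10921535 × 0.272484 = 0.297594
Relative intensity = 0.297594 / 0.324988 × 100 = 91.6

91.6%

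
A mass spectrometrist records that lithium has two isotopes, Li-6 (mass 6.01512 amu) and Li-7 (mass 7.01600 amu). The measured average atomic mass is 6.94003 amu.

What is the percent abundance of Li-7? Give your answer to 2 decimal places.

92.41%

With x = fraction of Li-6 (so Li-7 is 1 − x):
6.01512·x + 7.01600·(1 − x) = 6.94003
(6.01512 − 7.01600)·x = 6.94003 − 7.01600
x = -0.07597 / -1.00088 = 0.07590 → 7.59% Li-6, 92.41% Li-7.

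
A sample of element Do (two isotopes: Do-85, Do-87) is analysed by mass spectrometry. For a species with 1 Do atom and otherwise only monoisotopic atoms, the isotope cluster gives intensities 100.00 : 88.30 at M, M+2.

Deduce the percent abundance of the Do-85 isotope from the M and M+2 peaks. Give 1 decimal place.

53.1%

Let p = fractional abundance of Do-85. I(M+2)/I(M) = [C(1,1)·p^0·(1−p)] / p^1 = 1·(1−p)/p = 88.30/100.00 = 0.8830
(1−p)/p = 0.8830/1 = 0.8830  ⇒  p = 1/(1 + 0.8830) = 0.5311
Do-85: 53.1%, Do-87: 46.9%.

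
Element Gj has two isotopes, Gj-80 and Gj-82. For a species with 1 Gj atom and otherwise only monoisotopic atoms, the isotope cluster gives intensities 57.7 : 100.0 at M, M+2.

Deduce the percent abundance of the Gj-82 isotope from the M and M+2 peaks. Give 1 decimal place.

Write p for the Gj-80 fraction. I(M+2)/I(M) = [C(1,1)·p^0·(1−p)] / p^1 = 1·(1−p)/p = 100.0/57.7 = 1.7331
(1−p)/p = 1.7331/1 = 1.7331  ⇒  p = 1/(1 + 1.7331) = 0.3659
Gj-80: 36.6%, Gj-82: 63.4%.

63.4%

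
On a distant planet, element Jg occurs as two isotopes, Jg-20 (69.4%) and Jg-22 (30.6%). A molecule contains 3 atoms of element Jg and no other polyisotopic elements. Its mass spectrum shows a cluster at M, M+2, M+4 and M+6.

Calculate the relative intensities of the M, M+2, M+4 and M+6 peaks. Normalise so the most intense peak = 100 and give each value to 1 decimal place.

75.6 : 100.0 : 44.1 : 6.5

Each Jg atom is independently Jg-20 (p = 0.694) or Jg-22 (q = 0.306); the cluster is the binomial expansion (p + q)^3.
P(M) = 0.694^3 = 0.334255
P(M+2) = 3 × 0.694^2 × 0.306^1 = 0.442142
P(M+4) = 3 × 0.694^1 × 0.306^2 = 0.194950
P(M+6) = 0.306^3 = 0.028653
The M+2 peak is largest (0.442142); scaling to 100 gives 75.6 : 100.0 : 44.1 : 6.5.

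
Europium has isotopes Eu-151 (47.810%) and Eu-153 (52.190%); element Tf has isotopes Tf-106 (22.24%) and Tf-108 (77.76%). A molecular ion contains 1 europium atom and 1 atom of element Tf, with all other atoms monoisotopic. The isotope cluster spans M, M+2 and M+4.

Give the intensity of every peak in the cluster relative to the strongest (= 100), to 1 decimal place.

Europium pattern (n=1): 0.4781 : 0.5219
Element Tf pattern (n=1): 0.2224 : 0.7776
Convolve the two distributions (both contribute in 2-u steps):
  M: 0.4781×0.2224 = 0.106329
  M+2: 0.4781×0.7776 + 0.5219×0.2224 = 0.487841
  M+4: 0.5219×0.7776 = 0.405829
Scale to base peak (0.487841) = 100: 21.8 : 100.0 : 83.2

21.8 : 100.0 : 83.2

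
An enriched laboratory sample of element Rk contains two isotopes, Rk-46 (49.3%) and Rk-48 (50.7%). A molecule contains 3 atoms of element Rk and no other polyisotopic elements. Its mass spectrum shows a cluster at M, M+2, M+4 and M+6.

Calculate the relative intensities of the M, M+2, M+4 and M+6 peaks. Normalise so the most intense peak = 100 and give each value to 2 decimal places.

The 3 Rk atoms are independent, so intensities follow the terms of (0.493 + 0.507)^3.
P(M) = 0.493^3 = 0.119823
P(M+2) = 3 × 0.493^2 × 0.507^1 = 0.369678
P(M+4) = 3 × 0.493^1 × 0.507^2 = 0.380175
P(M+6) = 0.507^3 = 0.130324
The M+4 peak is largest (0.380175); scaling to 100 gives 31.52 : 97.24 : 100.00 : 34.28.

31.52 : 97.24 : 100.00 : 34.28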